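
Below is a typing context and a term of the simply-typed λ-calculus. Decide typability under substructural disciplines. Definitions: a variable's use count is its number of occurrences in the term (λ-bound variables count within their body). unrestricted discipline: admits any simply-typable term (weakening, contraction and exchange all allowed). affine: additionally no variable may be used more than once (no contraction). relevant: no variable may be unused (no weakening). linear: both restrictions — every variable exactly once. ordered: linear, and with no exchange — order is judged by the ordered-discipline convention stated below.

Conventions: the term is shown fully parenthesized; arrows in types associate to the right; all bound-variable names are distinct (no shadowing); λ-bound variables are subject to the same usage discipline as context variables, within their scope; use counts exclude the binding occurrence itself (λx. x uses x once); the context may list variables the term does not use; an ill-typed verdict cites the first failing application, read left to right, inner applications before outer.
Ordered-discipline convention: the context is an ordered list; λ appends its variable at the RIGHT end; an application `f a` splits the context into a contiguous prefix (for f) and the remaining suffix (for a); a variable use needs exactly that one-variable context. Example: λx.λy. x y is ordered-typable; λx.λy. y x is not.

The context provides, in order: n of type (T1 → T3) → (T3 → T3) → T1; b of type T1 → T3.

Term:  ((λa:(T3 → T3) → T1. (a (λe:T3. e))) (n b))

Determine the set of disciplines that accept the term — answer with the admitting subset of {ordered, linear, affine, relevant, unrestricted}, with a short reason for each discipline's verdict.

admitting disciplines: ordered, linear, affine, relevant, unrestricted
use counts: n=1; b=1; a [bound]=1; e [bound]=1
uses in reading order: a, e, n, b
typing: well-typed at T1
ordered: ✓ — one use each (n, b, a, e); ordered split holds
linear: ✓ — single use per variable (n, b, a, e)
affine: ✓ — n, b, a, e: no repeats, contraction unneeded
relevant: ✓ — every one of n, b, a, e appears
unrestricted: ✓ — typability at T1 is all that's needed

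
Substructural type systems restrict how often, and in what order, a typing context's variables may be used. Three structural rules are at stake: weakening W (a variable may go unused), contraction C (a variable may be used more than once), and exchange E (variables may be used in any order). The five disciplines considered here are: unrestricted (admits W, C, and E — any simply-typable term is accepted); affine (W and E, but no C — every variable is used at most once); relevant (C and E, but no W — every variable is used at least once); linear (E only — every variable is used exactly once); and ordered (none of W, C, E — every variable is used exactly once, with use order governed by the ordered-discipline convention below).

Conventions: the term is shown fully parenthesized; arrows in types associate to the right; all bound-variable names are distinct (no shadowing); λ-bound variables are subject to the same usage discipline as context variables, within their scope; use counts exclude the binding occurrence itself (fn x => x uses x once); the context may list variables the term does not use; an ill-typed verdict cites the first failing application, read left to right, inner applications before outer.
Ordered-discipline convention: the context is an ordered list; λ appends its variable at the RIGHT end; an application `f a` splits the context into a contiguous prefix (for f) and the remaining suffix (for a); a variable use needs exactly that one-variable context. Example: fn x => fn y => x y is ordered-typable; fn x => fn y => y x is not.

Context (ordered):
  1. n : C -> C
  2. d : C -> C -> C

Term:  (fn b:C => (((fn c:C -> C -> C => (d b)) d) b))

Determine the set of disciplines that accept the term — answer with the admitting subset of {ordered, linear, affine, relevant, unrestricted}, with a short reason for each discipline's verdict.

admitting disciplines: unrestricted
variable uses: n ×0; d ×2; b (bound) ×2; c (bound) ×0
uses in reading order: d, b, d, b
typing: well-typed — term : C -> C
ordered: ✗ — needs contraction — d ×2, b ×2; n, c left unused
linear: ✗ — needs contraction — d ×2, b ×2; n, c left unused
affine: ✗ — needs contraction — d ×2, b ×2
relevant: ✗ — n, c left unused
unrestricted: ✓ — simply typable at C -> C; W, C, E all held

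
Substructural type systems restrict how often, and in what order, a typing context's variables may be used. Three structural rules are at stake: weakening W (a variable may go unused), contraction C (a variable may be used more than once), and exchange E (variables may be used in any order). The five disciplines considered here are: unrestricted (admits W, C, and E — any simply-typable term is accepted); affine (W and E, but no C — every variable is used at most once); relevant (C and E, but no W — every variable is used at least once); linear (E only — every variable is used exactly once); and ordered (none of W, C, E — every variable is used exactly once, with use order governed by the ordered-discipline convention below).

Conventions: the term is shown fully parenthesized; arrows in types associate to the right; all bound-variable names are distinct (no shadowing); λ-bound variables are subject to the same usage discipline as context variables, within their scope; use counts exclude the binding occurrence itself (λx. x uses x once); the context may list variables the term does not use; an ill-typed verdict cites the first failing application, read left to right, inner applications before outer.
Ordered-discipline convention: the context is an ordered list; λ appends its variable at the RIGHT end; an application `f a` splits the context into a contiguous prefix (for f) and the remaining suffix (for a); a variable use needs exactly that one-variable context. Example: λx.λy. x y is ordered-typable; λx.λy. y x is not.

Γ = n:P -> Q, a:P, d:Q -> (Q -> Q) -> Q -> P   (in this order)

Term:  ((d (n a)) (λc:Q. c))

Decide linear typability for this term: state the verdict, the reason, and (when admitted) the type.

yes — each of n, a, d, c used exactly once; term : Q -> P
counts: n: 1×; a: 1×; d: 1×; c [bound]: 1×
uses in reading order: d, n, a, c
typing: well-typed at Q -> P
summary: ordered ✗; linear ✓; affine ✓; relevant ✓; unrestricted ✓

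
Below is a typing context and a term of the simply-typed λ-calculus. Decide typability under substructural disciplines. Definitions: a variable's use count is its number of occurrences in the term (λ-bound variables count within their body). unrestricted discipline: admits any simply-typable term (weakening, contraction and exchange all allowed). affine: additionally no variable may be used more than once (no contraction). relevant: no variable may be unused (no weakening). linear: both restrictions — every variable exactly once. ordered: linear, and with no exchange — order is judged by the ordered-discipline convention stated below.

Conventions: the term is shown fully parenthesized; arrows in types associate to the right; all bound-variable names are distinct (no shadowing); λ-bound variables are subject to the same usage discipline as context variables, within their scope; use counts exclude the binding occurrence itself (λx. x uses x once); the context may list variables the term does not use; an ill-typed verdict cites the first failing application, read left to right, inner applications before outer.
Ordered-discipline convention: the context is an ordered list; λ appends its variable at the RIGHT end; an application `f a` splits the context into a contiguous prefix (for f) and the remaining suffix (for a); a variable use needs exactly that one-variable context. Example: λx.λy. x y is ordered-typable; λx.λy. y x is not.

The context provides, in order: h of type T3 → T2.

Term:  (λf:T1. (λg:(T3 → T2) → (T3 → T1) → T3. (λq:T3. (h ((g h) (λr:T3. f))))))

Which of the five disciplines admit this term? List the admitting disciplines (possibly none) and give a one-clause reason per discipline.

admitting disciplines: unrestricted
variable uses: h: 2×; f (λ-bound): 1×; g (λ-bound): 1×; q (λ-bound): 0×; r (λ-bound): 0×
left-to-right use order: h, g, h, f
typing: well-typed at T1 → ((T3 → T2) → (T3 → T1) → T3) → T3 → T2
ordered: ✗, uses contraction: h ×2; q, r never used (weakening)
linear: ✗, uses contraction: h ×2; q, r never used (weakening)
affine: ✗, uses contraction: h ×2
relevant: ✗, q, r never used (weakening)
unrestricted: ✓, typability at T1 → ((T3 → T2) → (T3 → T1) → T3) → T3 → T2 is all that's needed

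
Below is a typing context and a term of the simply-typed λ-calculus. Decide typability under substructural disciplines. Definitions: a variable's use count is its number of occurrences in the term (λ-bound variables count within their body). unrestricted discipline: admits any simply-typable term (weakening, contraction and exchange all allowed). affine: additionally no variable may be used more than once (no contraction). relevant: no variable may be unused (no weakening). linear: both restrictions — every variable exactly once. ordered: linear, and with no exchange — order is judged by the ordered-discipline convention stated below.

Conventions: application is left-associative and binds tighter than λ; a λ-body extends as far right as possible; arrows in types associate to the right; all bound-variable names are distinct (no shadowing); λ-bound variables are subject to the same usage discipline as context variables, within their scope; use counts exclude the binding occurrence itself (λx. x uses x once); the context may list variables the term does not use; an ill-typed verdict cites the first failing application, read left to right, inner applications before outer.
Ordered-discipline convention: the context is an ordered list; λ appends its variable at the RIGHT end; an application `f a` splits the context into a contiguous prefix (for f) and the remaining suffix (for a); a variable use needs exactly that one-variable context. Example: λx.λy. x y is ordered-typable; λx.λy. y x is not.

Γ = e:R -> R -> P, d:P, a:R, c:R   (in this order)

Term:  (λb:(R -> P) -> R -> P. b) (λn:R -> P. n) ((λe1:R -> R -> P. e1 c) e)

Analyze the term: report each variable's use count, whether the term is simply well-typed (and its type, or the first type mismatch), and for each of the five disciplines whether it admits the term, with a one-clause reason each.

use counts: e=1; d=0; a=0; c=1; b (bound)=1; n (bound)=1; e1 (bound)=1
uses in reading order: b, n, e1, c, e
typing: well-typed — term : R -> P
ordered: ✗, d, a never used (weakening)
linear: ✗, d, a never used (weakening)
affine: ✓, none of e, d, a, c, b, n, e1 used more than once
relevant: ✗, d, a never used (weakening)
unrestricted: ✓, typability at R -> P is all that's needed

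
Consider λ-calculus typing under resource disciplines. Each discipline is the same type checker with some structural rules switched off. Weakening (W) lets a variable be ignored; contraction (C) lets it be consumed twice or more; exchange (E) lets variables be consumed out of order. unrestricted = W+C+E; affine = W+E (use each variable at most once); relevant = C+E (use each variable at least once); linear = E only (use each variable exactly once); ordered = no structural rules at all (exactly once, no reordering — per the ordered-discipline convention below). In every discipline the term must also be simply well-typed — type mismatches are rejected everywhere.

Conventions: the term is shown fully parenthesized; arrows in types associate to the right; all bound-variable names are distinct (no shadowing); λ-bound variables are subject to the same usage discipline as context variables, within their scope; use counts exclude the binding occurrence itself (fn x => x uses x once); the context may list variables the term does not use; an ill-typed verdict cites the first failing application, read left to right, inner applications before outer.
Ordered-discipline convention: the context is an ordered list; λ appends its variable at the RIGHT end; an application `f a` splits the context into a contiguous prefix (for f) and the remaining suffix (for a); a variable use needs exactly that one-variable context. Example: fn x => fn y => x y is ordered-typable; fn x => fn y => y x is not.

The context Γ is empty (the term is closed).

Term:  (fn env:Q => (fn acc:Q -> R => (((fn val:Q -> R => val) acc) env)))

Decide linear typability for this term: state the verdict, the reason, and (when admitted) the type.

yes — each of env, acc, val used exactly once; term : Q -> (Q -> R) -> R
use counts: env [bound] ×1; acc [bound] ×1; val [bound] ×1
use order (left to right): val, acc, env
typing: the term checks, with type Q -> (Q -> R) -> R
summary: ordered ✗ | linear ✓ | affine ✓ | relevant ✓ | unrestricted ✓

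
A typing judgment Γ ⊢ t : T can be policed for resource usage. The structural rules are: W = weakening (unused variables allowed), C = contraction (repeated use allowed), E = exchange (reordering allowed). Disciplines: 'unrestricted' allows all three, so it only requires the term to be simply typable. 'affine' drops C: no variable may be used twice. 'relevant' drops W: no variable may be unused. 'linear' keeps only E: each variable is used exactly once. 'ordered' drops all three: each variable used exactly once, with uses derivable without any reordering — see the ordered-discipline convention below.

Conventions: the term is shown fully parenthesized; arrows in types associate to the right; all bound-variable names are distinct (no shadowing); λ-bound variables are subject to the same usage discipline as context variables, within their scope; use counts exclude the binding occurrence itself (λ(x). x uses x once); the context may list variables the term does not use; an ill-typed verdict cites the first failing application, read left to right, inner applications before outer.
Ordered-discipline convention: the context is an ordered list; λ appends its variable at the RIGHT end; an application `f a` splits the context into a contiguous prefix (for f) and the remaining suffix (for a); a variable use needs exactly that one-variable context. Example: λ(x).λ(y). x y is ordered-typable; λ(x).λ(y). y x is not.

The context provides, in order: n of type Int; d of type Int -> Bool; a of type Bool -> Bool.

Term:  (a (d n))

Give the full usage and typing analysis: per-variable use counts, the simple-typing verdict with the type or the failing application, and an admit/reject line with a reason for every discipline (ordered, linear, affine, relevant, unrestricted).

use counts: n: 1; d: 1; a: 1
use order (left to right): a, d, n
typing: ✓ — Bool
ordered: ✗, no ordered split (uses run a, d, n)
linear: ✓, n, d, a: one use apiece
affine: ✓, no duplicate uses among n, d, a
relevant: ✓, n, d, a: all used, weakening unneeded
unrestricted: ✓, type-checks (Bool) and nothing is barred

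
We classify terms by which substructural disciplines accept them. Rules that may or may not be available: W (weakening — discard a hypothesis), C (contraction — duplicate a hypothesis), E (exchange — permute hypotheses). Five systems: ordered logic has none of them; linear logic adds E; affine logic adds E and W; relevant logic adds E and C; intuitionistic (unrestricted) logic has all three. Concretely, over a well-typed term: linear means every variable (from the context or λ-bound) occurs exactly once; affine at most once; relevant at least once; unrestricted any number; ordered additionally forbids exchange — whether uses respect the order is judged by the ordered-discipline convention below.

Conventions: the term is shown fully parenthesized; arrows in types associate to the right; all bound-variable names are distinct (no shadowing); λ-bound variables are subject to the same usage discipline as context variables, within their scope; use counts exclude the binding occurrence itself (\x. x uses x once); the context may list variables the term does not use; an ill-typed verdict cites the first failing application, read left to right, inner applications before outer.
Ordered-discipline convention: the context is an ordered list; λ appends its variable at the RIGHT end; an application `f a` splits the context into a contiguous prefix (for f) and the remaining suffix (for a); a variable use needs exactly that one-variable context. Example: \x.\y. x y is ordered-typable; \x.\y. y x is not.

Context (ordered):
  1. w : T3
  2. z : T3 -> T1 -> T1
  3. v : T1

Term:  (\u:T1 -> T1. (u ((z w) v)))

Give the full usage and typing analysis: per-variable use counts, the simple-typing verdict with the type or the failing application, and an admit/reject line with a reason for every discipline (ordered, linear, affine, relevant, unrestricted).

counts: w=1, z=1, v=1, u (λ-bound)=1
left-to-right use order: u, z, w, v
typing: well-typed — term : (T1 -> T1) -> T1
ordered: ✗ — use order u, z, w, v needs exchange
linear: ✓ — exactly-once usage across w, z, v, u
affine: ✓ — none of w, z, v, u used more than once
relevant: ✓ — none of w, z, v, u goes unused
unrestricted: ✓ — well-typed at (T1 -> T1) -> T1; no restrictions here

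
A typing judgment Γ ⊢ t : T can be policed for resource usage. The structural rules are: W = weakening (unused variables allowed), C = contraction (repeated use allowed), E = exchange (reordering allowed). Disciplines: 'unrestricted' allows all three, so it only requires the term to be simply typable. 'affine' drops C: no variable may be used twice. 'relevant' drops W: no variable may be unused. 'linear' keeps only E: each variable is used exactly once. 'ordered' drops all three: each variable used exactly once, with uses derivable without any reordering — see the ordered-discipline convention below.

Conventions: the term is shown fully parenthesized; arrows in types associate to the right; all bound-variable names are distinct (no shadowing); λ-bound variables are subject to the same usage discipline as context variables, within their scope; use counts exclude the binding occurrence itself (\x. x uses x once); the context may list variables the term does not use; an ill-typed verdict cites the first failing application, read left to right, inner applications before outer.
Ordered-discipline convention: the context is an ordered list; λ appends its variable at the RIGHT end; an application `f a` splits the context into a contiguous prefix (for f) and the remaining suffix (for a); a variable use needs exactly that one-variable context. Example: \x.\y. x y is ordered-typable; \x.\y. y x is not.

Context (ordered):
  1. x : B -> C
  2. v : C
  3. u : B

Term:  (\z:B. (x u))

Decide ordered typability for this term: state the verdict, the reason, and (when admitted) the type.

no — unused: v, z — weakening required
variable uses: x=1, v=0, u=1, z [bound]=0
order of uses: x, u
typing: ✓ — B -> C
per-discipline verdicts: ordered ✗ · linear ✗ · affine ✓ · relevant ✗ · unrestricted ✓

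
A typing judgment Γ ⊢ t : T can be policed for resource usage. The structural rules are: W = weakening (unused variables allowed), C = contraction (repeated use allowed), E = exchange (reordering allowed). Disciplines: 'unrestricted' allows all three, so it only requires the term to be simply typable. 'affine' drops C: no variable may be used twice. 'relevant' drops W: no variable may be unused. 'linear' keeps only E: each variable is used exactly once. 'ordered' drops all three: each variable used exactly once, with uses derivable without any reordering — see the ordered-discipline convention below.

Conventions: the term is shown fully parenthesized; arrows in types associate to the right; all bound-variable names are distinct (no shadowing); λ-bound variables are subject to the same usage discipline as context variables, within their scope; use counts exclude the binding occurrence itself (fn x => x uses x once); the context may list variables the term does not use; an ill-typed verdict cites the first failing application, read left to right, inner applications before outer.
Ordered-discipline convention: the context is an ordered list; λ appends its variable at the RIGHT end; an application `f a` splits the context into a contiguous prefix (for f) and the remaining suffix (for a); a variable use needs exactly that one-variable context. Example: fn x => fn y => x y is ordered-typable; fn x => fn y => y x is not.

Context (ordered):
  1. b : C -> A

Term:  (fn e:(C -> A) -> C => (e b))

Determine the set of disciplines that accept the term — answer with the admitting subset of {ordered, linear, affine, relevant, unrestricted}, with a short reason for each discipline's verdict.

admitting disciplines: linear, affine, relevant, unrestricted
counts: b=1; e (bound)=1
left-to-right use order: e, b
typing: the term checks, with type ((C -> A) -> C) -> C
ordered: ✗ — needs exchange: uses follow e, b
linear: ✓ — b, e: one use apiece
affine: ✓ — no duplicate uses among b, e
relevant: ✓ — b, e: all used, weakening unneeded
unrestricted: ✓ — well-typed at ((C -> A) -> C) -> C; no restrictions here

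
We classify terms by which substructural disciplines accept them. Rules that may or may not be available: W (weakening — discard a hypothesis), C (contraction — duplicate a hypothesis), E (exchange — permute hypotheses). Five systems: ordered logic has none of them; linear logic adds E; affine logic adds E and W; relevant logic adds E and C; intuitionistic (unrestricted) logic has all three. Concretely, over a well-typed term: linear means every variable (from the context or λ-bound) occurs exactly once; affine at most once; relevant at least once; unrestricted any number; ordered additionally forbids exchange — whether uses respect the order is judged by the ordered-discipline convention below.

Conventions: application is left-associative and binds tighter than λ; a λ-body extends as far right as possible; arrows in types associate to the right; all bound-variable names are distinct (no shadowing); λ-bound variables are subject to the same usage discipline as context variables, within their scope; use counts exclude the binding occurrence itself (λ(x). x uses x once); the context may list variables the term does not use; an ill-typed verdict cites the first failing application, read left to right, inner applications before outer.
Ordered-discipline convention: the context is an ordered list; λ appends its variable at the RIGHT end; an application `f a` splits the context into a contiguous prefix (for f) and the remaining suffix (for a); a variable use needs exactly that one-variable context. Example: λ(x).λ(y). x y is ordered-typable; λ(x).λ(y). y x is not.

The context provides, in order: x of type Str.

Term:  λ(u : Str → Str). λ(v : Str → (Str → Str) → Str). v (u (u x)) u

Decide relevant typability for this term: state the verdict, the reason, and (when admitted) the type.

yes — at least one use each (x, u, v); term : (Str → Str) → (Str → (Str → Str) → Str) → Str
use counts: x: 1×; u (bound): 3×; v (bound): 1×
use order (left to right): v, u, u, x, u
typing: ✓ — (Str → Str) → (Str → (Str → Str) → Str) → Str
summary: ordered ✗ · linear ✗ · affine ✗ · relevant ✓ · unrestricted ✓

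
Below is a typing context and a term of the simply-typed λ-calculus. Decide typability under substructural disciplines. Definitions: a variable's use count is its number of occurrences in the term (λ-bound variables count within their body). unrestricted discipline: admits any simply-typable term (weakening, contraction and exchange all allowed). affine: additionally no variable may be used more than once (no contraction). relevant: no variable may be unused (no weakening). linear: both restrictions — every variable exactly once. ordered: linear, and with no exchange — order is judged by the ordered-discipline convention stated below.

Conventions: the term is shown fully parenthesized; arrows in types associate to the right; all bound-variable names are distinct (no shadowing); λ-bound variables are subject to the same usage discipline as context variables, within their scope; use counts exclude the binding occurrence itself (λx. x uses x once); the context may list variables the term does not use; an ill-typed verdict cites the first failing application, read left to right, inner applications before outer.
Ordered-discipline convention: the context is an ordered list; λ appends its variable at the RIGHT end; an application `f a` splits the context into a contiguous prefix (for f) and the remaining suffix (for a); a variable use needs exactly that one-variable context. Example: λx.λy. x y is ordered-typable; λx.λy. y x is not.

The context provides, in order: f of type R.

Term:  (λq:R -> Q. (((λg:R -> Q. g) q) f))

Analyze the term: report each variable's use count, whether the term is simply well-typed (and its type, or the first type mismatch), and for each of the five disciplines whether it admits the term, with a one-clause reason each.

use counts: f: 1, q (bound): 1, g (bound): 1
order of uses: g, q, f
typing: ✓ — (R -> Q) -> Q
ordered: ✗, no ordered split (uses run g, q, f)
linear: ✓, f, q, g: one use apiece
affine: ✓, none of f, q, g used more than once
relevant: ✓, at least one use each (f, q, g)
unrestricted: ✓, typability at (R -> Q) -> Q is all that's needed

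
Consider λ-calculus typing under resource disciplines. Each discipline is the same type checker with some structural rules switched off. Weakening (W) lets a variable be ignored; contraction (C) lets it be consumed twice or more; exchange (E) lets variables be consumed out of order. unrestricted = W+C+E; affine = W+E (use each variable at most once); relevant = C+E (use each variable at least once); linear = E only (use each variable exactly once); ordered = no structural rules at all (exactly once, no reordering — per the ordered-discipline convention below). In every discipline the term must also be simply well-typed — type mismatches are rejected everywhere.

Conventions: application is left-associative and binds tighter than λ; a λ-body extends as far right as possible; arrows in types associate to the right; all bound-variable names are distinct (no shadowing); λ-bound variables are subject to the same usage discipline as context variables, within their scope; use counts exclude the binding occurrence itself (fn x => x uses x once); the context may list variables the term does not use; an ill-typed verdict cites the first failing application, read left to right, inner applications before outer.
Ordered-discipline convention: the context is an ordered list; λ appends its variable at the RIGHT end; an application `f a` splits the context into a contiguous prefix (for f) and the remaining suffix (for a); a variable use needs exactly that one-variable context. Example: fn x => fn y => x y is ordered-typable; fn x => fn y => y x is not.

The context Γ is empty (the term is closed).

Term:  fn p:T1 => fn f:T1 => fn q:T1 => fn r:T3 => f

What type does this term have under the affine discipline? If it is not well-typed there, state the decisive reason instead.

term : T1 -> T1 -> T1 -> T3 -> T1
usage: p [bound]: 0; f [bound]: 1; q [bound]: 0; r [bound]: 0
order of uses: f
typing: the term checks, with type T1 -> T1 -> T1 -> T3 -> T1
all disciplines: ordered ✗; linear ✗; affine ✓; relevant ✗; unrestricted ✓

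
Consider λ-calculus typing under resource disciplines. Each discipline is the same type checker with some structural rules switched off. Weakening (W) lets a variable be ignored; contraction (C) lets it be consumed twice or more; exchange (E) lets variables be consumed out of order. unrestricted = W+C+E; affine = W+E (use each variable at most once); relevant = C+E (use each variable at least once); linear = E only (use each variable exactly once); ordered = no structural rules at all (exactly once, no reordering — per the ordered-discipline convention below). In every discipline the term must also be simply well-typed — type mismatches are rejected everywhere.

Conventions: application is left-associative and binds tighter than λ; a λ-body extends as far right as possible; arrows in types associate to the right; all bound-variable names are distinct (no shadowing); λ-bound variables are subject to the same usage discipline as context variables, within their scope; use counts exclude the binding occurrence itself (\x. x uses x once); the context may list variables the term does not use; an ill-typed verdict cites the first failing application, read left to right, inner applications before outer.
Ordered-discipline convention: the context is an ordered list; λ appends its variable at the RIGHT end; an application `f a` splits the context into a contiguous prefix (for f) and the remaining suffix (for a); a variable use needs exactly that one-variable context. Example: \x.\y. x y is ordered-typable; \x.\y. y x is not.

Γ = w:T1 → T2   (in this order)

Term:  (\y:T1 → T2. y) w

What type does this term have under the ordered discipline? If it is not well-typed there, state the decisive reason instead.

term : T1 → T2
usage: w=1; y (λ-bound)=1
uses in reading order: y, w
typing: well-typed — term : T1 → T2
summary: ordered ✓ · linear ✓ · affine ✓ · relevant ✓ · unrestricted ✓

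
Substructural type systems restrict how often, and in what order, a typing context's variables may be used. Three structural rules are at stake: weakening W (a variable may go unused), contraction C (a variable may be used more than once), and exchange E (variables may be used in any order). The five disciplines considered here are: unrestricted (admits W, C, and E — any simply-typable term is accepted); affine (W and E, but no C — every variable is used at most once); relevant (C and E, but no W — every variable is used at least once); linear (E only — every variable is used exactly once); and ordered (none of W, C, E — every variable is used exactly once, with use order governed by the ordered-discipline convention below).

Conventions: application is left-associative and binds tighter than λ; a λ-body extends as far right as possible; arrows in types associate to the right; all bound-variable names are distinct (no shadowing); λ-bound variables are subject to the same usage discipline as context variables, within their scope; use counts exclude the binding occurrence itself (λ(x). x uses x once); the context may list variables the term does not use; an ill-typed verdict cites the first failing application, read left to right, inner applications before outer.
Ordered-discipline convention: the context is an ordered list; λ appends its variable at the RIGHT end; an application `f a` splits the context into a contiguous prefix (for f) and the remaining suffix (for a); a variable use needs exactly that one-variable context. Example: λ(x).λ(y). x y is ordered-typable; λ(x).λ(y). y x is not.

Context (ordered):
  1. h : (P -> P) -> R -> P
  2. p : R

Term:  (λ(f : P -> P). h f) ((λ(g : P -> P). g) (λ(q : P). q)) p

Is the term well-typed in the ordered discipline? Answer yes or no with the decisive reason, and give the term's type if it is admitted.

yes — single-use (h, p, f, g, q), ordered derivation ok; term : P
counts: h: 1, p: 1, f [bound]: 1, g [bound]: 1, q [bound]: 1
order of uses: h, f, g, q, p
typing: ✓ — P
summary: ordered ✓; linear ✓; affine ✓; relevant ✓; unrestricted ✓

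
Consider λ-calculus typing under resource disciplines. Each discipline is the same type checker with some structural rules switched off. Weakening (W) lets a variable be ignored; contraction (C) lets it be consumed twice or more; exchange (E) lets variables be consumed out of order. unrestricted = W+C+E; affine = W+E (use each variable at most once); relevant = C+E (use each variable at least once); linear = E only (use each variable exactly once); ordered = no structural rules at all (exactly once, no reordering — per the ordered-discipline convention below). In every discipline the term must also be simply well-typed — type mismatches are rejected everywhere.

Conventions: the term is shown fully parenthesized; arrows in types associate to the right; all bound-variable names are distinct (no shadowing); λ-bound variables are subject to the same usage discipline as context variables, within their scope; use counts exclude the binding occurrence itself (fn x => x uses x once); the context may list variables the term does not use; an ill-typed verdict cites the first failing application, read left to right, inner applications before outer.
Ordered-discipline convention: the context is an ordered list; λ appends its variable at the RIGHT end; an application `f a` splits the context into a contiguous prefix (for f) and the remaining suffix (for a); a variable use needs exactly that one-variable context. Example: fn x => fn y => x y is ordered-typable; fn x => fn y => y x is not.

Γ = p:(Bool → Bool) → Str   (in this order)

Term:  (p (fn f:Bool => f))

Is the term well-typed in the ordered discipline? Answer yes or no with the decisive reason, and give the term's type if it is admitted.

yes — one use each (p, f); ordered split holds; term : Str
use counts: p ×1; f (λ-bound) ×1
uses in reading order: p, f
typing: well-typed — term : Str
across the five disciplines: ordered ✓, linear ✓, affine ✓, relevant ✓, unrestricted ✓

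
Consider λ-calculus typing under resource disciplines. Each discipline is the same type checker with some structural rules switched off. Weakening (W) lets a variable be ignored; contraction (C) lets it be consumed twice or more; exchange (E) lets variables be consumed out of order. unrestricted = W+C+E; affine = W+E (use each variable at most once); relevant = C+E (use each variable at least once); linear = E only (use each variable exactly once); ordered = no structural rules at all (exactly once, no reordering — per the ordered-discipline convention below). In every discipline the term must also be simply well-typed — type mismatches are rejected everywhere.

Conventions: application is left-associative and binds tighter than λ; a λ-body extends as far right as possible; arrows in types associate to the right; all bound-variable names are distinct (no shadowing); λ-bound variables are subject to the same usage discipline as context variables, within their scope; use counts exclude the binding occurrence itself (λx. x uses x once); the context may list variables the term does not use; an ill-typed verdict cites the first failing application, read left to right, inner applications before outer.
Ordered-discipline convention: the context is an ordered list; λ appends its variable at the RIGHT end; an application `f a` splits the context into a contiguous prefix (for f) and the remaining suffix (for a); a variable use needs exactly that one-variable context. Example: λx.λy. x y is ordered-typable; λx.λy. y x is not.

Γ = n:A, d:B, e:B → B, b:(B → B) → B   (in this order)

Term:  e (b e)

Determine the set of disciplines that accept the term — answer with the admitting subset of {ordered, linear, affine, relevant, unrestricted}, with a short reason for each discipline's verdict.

accepted by: unrestricted
variable uses: n: 0×, d: 0×, e: 2×, b: 1×
uses in reading order: e, b, e
typing: the term checks, with type B
ordered: ✗, repeated use of e ×2; needs weakening: n, d unused
linear: ✗, repeated use of e ×2; needs weakening: n, d unused
affine: ✗, repeated use of e ×2
relevant: ✗, needs weakening: n, d unused
unrestricted: ✓, type-checks (B) and nothing is barred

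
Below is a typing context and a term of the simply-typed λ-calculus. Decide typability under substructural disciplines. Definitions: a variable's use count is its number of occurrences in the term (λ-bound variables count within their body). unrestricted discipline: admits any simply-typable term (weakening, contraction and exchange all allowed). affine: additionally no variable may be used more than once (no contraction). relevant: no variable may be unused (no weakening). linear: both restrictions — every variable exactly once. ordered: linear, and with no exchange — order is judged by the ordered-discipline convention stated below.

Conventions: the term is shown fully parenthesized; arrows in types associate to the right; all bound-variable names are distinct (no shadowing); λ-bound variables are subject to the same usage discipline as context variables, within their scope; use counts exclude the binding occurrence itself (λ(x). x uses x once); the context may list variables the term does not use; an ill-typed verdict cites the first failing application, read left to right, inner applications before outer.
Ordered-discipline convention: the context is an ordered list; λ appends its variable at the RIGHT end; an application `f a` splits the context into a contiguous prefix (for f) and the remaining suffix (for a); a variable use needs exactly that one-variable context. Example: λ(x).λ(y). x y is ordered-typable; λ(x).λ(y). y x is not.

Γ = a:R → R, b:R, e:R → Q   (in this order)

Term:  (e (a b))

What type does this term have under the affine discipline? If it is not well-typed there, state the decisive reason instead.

term : Q
use counts: a=1, b=1, e=1
uses in reading order: e, a, b
typing: ✓ — Q
all disciplines: ordered ✗ · linear ✓ · affine ✓ · relevant ✓ · unrestricted ✓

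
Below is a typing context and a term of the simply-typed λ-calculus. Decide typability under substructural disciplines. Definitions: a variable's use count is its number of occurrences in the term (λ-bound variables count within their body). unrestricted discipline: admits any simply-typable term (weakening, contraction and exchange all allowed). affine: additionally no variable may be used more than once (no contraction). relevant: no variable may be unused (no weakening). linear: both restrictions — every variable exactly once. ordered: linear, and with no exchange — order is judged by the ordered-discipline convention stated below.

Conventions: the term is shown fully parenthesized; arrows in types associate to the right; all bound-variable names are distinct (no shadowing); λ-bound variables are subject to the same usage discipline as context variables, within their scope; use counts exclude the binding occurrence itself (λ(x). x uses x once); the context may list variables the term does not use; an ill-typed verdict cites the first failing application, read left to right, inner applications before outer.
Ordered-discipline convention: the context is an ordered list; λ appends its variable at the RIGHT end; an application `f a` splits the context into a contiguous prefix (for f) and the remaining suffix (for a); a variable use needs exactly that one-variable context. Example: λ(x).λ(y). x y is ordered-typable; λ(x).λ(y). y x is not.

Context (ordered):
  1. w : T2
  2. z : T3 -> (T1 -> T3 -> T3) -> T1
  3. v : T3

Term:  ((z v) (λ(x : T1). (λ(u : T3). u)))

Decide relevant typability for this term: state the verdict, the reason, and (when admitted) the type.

no — needs weakening: w, x unused
counts: w ×0, z ×1, v ×1, x (bound) ×0, u (bound) ×1
order of uses: z, v, u
typing: well-typed at T1
summary: ordered ✗ | linear ✗ | affine ✓ | relevant ✗ | unrestricted ✓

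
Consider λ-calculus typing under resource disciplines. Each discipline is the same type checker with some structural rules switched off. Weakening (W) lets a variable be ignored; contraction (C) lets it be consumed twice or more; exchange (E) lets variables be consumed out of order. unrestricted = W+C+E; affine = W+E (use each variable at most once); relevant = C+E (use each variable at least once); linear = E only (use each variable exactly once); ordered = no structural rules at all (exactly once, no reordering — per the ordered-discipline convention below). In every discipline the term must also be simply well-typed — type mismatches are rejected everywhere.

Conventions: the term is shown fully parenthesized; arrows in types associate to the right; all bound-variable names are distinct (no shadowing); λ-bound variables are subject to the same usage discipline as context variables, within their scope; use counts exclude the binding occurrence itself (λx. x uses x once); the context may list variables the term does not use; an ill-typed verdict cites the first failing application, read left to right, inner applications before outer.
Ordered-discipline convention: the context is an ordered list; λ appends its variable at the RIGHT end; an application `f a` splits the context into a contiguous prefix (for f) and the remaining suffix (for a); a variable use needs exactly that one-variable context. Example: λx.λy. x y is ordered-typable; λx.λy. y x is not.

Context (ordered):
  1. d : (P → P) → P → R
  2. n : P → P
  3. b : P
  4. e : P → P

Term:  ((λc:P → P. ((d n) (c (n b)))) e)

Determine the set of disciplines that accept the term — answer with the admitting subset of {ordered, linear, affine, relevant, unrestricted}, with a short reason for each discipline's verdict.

admitted in: relevant, unrestricted
usage: d: 1×, n: 2×, b: 1×, e: 1×, c (λ-bound): 1×
uses in reading order: d, n, c, n, b, e
typing: well-typed — term : R
ordered: ✗, uses contraction: n ×2
linear: ✗, uses contraction: n ×2
affine: ✗, uses contraction: n ×2
relevant: ✓, every one of d, n, b, e, c appears
unrestricted: ✓, well-typed at R; no restrictions here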